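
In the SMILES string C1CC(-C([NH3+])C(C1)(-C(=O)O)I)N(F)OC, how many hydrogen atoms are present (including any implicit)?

Hydrogens are implicit in SMILES; fill each atom to its normal valence:
  3 × C: 2 H each → 6
  2 × C: 1 H each → 2
  2 × C: no H
  2 × O: no H
  1 × C: 3 H
  1 × F: no H
  1 × I: no H
  1 × N (charge +1): 3 H
  1 × N: no H
  1 × O: 1 H
  Total hydrogens = 15.

15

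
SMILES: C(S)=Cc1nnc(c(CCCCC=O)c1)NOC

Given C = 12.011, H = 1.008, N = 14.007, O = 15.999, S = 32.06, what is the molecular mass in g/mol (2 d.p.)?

Molecular formula: C12H17N3O2S.
M = 12×12.011 + 17×1.008 + 3×14.007 + 2×15.999 + 1×32.06 = 267.35 g/mol.

267.35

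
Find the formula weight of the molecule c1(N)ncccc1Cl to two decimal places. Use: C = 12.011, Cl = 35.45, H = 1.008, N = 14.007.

128.56

Molecular formula: C5H5ClN2.
M = 5×12.011 + 1×35.45 + 5×1.008 + 2×14.007 = 128.56 g/mol.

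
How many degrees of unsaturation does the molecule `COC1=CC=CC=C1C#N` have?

6

Molecular formula from the SMILES: C8H7NO.
DoU = (2C + 2 + N − H − X)/2 = (2·8 + 2 + 1 − 7 − 0)/2 = 12/2 = 6.
(Structurally: 1 ring(s) + 5 π bond(s) = 6.)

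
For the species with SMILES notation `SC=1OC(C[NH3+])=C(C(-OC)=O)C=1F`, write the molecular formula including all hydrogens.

Heavy atoms from the SMILES: 7 C, 1 F, 1 N, 3 O, 1 S.
Implicit hydrogens by atom environment:
  4 × C (aromatic): no H
  2 × O: no H
  1 × C: 3 H
  1 × C: 2 H
  1 × C: no H
  1 × F: no H
  1 × N (charge +1): 3 H
  1 × O (aromatic): no H
  1 × S: 1 H
  Total hydrogens = 9.
Net charge +1.
Molecular formula: C7H9FNO3S+

C7H9FNO3S+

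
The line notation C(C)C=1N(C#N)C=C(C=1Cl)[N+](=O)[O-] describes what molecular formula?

Heavy atoms from the SMILES: 7 C, 1 Cl, 3 N, 2 O.
Implicit hydrogens by atom environment:
  3 × C (aromatic): no H
  1 × C: 3 H
  1 × C: 2 H
  1 × C (aromatic): 1 H
  1 × C: no H
  1 × Cl: no H
  1 × N (aromatic): no H
  1 × N (charge +1): no H
  1 × N: no H
  1 × O: no H
  1 × O (charge -1): no H
  Total hydrogens = 6.
Molecular formula: C7H6ClN3O2

C7H6ClN3O2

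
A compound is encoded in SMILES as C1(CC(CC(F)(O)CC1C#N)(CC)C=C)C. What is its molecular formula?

C13H20FNO

Heavy atoms from the SMILES: 13 C, 1 F, 1 N, 1 O.
Implicit hydrogens by atom environment:
  5 × C: 2 H each → 10
  3 × C: 1 H each → 3
  3 × C: no H
  2 × C: 3 H each → 6
  1 × F: no H
  1 × N: no H
  1 × O: 1 H
  Total hydrogens = 20.
Molecular formula: C13H20FNO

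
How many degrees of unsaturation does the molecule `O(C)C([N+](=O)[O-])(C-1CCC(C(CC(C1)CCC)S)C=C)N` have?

3

Molecular formula from the SMILES: C15H28N2O3S.
DoU = (2C + 2 + N − H − X)/2 = (2·15 + 2 + 2 − 28 − 0)/2 = 6/2 = 3.
(Structurally: 1 ring(s) + 2 π bond(s) = 3.)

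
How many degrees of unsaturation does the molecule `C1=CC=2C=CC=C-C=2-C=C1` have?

7

Molecular formula from the SMILES: C10H8.
DoU = (2C + 2 + N − H − X)/2 = (2·10 + 2 + 0 − 8 − 0)/2 = 14/2 = 7.
(Structurally: 2 ring(s) + 5 π bond(s) = 7.)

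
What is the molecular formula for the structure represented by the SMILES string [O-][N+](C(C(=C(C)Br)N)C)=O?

Heavy atoms from the SMILES: 1 Br, 5 C, 2 N, 2 O.
Implicit hydrogens by atom environment:
  2 × C: 3 H each → 6
  2 × C: no H
  1 × Br: no H
  1 × C: 1 H
  1 × N: 2 H
  1 × N (charge +1): no H
  1 × O: no H
  1 × O (charge -1): no H
  Total hydrogens = 9.
Molecular formula: C5H9BrN2O2

C5H9BrN2O2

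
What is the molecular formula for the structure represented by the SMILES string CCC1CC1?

C5H10

Heavy atoms from the SMILES: 5 C.
Implicit hydrogens by atom environment:
  3 × C: 2 H each → 6
  1 × C: 3 H
  1 × C: 1 H
  Total hydrogens = 10.
Molecular formula: C5H10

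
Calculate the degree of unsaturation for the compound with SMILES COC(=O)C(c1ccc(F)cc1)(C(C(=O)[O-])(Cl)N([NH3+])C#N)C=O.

9

Molecular formula from the SMILES: C13H11ClFN3O5.
DoU = (2C + 2 + N − H − X)/2 = (2·13 + 2 + 3 − 11 − 2)/2 = 18/2 = 9.
(Structurally: 1 ring(s) + 8 π bond(s) = 9.)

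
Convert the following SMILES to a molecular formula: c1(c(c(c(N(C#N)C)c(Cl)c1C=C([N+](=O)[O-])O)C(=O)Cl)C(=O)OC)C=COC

Heavy atoms from the SMILES: 16 C, 2 Cl, 3 N, 7 O.
Implicit hydrogens by atom environment:
  6 × C (aromatic): no H
  5 × O: no H
  4 × C: no H
  3 × C: 3 H each → 9
  3 × C: 1 H each → 3
  2 × Cl: no H
  2 × N: no H
  1 × N (charge +1): no H
  1 × O: 1 H
  1 × O (charge -1): no H
  Total hydrogens = 13.
Molecular formula: C16H13Cl2N3O7

C16H13Cl2N3O7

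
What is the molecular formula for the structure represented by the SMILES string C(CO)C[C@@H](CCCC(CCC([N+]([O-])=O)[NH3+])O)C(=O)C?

Heavy atoms from the SMILES: 13 C, 2 N, 5 O.
Implicit hydrogens by atom environment:
  8 × C: 2 H each → 16
  3 × C: 1 H each → 3
  2 × O: 1 H each → 2
  2 × O: no H
  1 × C: 3 H
  1 × C: no H
  1 × N (charge +1): 3 H
  1 × N (charge +1): no H
  1 × O (charge -1): no H
  Total hydrogens = 27.
Net charge +1.
Molecular formula: C13H27N2O5+

C13H27N2O5+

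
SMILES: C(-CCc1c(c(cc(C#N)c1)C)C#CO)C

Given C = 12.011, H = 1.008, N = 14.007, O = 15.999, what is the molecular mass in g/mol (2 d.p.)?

Molecular formula: C14H15NO.
M = 14×12.011 + 15×1.008 + 1×14.007 + 1×15.999 = 213.28 g/mol.

213.28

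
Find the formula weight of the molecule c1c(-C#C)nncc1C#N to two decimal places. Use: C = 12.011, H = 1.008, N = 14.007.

Molecular formula: C7H3N3.
M = 7×12.011 + 3×1.008 + 3×14.007 = 129.12 g/mol.

129.12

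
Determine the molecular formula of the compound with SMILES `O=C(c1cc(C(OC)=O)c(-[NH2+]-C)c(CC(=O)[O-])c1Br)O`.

C12H12BrNO6

Heavy atoms from the SMILES: 1 Br, 12 C, 1 N, 6 O.
Implicit hydrogens by atom environment:
  5 × C (aromatic): no H
  4 × O: no H
  3 × C: no H
  2 × C: 3 H each → 6
  1 × Br: no H
  1 × C: 2 H
  1 × C (aromatic): 1 H
  1 × N (charge +1): 2 H
  1 × O: 1 H
  1 × O (charge -1): no H
  Total hydrogens = 12.
Molecular formula: C12H12BrNO6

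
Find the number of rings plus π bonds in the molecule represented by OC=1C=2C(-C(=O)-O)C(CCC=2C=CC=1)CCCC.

6

Molecular formula from the SMILES: C15H20O3.
DoU = (2C + 2 + N − H − X)/2 = (2·15 + 2 + 0 − 20 − 0)/2 = 12/2 = 6.
(Structurally: 2 ring(s) + 4 π bond(s) = 6.)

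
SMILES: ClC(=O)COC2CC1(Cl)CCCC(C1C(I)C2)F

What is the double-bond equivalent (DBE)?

Molecular formula from the SMILES: C12H16Cl2FIO2.
DoU = (2C + 2 + N − H − X)/2 = (2·12 + 2 + 0 − 16 − 4)/2 = 6/2 = 3.
(Structurally: 2 ring(s) + 1 π bond(s) = 3.)

3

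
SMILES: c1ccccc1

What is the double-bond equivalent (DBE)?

4

Molecular formula from the SMILES: C6H6.
DoU = (2C + 2 + N − H − X)/2 = (2·6 + 2 + 0 − 6 − 0)/2 = 8/2 = 4.
(Structurally: 1 ring(s) + 3 π bond(s) = 4.)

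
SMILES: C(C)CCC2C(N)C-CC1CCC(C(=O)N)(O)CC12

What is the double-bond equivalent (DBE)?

Molecular formula from the SMILES: C15H28N2O2.
DoU = (2C + 2 + N − H − X)/2 = (2·15 + 2 + 2 − 28 − 0)/2 = 6/2 = 3.
(Structurally: 2 ring(s) + 1 π bond(s) = 3.)

3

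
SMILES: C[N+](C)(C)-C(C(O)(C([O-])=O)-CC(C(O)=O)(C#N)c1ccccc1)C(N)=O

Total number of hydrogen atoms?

21

Hydrogens are implicit in SMILES; fill each atom to its normal valence:
  6 × C: no H
  5 × C (aromatic): 1 H each → 5
  3 × C: 3 H each → 9
  3 × O: no H
  2 × O: 1 H each → 2
  1 × C: 2 H
  1 × C: 1 H
  1 × C (aromatic): no H
  1 × N: 2 H
  1 × N (charge +1): no H
  1 × N: no H
  1 × O (charge -1): no H
  Total hydrogens = 21.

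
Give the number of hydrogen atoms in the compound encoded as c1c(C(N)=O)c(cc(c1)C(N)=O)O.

Hydrogens are implicit in SMILES; fill each atom to its normal valence:
  3 × C (aromatic): 1 H each → 3
  3 × C (aromatic): no H
  2 × C: no H
  2 × N: 2 H each → 4
  2 × O: no H
  1 × O: 1 H
  Total hydrogens = 8.

8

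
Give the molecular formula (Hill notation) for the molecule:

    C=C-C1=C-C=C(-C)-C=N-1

C8H9N

Heavy atoms from the SMILES: 8 C, 1 N.
Implicit hydrogens by atom environment:
  3 × C (aromatic): 1 H each → 3
  2 × C (aromatic): no H
  1 × C: 3 H
  1 × C: 2 H
  1 × C: 1 H
  1 × N (aromatic): no H
  Total hydrogens = 9.
Molecular formula: C8H9N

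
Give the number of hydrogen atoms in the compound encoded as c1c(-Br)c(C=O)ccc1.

Hydrogens are implicit in SMILES; fill each atom to its normal valence:
  4 × C (aromatic): 1 H each → 4
  2 × C (aromatic): no H
  1 × Br: no H
  1 × C: 1 H
  1 × O: no H
  Total hydrogens = 5.

5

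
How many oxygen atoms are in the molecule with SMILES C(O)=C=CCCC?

1

The symbol for oxygen appears 1 time in the SMILES.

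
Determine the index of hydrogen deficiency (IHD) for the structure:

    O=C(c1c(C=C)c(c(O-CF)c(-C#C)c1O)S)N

Molecular formula from the SMILES: C12H10FNO3S.
DoU = (2C + 2 + N − H − X)/2 = (2·12 + 2 + 1 − 10 − 1)/2 = 16/2 = 8.
(Structurally: 1 ring(s) + 7 π bond(s) = 8.)

8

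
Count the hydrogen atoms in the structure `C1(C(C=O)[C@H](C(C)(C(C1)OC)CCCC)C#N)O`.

23

Hydrogens are implicit in SMILES; fill each atom to its normal valence:
  5 × C: 1 H each → 5
  4 × C: 2 H each → 8
  3 × C: 3 H each → 9
  2 × C: no H
  2 × O: no H
  1 × N: no H
  1 × O: 1 H
  Total hydrogens = 23.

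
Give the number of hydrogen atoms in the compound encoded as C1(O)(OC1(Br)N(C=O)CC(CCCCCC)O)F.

19

Hydrogens are implicit in SMILES; fill each atom to its normal valence:
  6 × C: 2 H each → 12
  2 × C: 1 H each → 2
  2 × C: no H
  2 × O: 1 H each → 2
  2 × O: no H
  1 × Br: no H
  1 × C: 3 H
  1 × F: no H
  1 × N: no H
  Total hydrogens = 19.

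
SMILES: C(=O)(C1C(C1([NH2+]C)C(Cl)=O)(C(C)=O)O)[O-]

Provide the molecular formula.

Heavy atoms from the SMILES: 8 C, 1 Cl, 1 N, 5 O.
Implicit hydrogens by atom environment:
  5 × C: no H
  3 × O: no H
  2 × C: 3 H each → 6
  1 × C: 1 H
  1 × Cl: no H
  1 × N (charge +1): 2 H
  1 × O: 1 H
  1 × O (charge -1): no H
  Total hydrogens = 10.
Molecular formula: C8H10ClNO5

C8H10ClNO5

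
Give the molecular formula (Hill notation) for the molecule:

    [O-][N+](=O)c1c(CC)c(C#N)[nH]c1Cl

Heavy atoms from the SMILES: 7 C, 1 Cl, 3 N, 2 O.
Implicit hydrogens by atom environment:
  4 × C (aromatic): no H
  1 × C: 3 H
  1 × C: 2 H
  1 × C: no H
  1 × Cl: no H
  1 × N (aromatic): 1 H
  1 × N: no H
  1 × N (charge +1): no H
  1 × O: no H
  1 × O (charge -1): no H
  Total hydrogens = 6.
Molecular formula: C7H6ClN3O2

C7H6ClN3O2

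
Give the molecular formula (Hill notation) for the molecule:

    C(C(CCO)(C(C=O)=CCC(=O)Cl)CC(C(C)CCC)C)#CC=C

Heavy atoms from the SMILES: 20 C, 1 Cl, 3 O.
Implicit hydrogens by atom environment:
  7 × C: 2 H each → 14
  5 × C: 1 H each → 5
  5 × C: no H
  3 × C: 3 H each → 9
  2 × O: no H
  1 × Cl: no H
  1 × O: 1 H
  Total hydrogens = 29.
Molecular formula: C20H29ClO3

C20H29ClO3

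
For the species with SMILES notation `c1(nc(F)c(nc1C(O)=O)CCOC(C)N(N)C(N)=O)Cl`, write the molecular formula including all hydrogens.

Heavy atoms from the SMILES: 10 C, 1 Cl, 1 F, 5 N, 4 O.
Implicit hydrogens by atom environment:
  4 × C (aromatic): no H
  3 × O: no H
  2 × C: 2 H each → 4
  2 × C: no H
  2 × N: 2 H each → 4
  2 × N (aromatic): no H
  1 × C: 3 H
  1 × C: 1 H
  1 × Cl: no H
  1 × F: no H
  1 × N: no H
  1 × O: 1 H
  Total hydrogens = 13.
Molecular formula: C10H13ClFN5O4

C10H13ClFN5O4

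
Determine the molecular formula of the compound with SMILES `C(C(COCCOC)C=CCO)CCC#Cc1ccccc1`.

Heavy atoms from the SMILES: 19 C, 3 O.
Implicit hydrogens by atom environment:
  7 × C: 2 H each → 14
  5 × C (aromatic): 1 H each → 5
  3 × C: 1 H each → 3
  2 × C: no H
  2 × O: no H
  1 × C: 3 H
  1 × C (aromatic): no H
  1 × O: 1 H
  Total hydrogens = 26.
Molecular formula: C19H26O3

C19H26O3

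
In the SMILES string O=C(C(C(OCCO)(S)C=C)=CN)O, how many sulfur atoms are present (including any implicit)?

1

The symbol for sulfur appears 1 time in the SMILES.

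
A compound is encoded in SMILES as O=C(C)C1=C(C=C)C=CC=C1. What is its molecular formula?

C10H10O

Heavy atoms from the SMILES: 10 C, 1 O.
Implicit hydrogens by atom environment:
  4 × C (aromatic): 1 H each → 4
  2 × C (aromatic): no H
  1 × C: 3 H
  1 × C: 2 H
  1 × C: 1 H
  1 × C: no H
  1 × O: no H
  Total hydrogens = 10.
Molecular formula: C10H10O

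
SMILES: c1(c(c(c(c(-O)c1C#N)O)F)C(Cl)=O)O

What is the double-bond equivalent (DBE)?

7

Molecular formula from the SMILES: C8H3ClFNO4.
DoU = (2C + 2 + N − H − X)/2 = (2·8 + 2 + 1 − 3 − 2)/2 = 14/2 = 7.
(Structurally: 1 ring(s) + 6 π bond(s) = 7.)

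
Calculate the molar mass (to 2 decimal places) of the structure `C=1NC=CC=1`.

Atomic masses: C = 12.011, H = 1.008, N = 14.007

67.09

Molecular formula: C4H5N.
M = 4×12.011 + 5×1.008 + 1×14.007 = 67.09 g/mol.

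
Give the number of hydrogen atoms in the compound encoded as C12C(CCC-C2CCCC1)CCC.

Hydrogens are implicit in SMILES; fill each atom to its normal valence:
  9 × C: 2 H each → 18
  3 × C: 1 H each → 3
  1 × C: 3 H
  Total hydrogens = 24.

24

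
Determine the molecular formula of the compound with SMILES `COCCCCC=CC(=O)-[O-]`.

Heavy atoms from the SMILES: 8 C, 3 O.
Implicit hydrogens by atom environment:
  4 × C: 2 H each → 8
  2 × C: 1 H each → 2
  2 × O: no H
  1 × C: 3 H
  1 × C: no H
  1 × O (charge -1): no H
  Total hydrogens = 13.
Net charge -1.
Molecular formula: C8H13O3-

C8H13O3-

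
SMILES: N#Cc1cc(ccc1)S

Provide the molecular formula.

C7H5NS

Heavy atoms from the SMILES: 7 C, 1 N, 1 S.
Implicit hydrogens by atom environment:
  4 × C (aromatic): 1 H each → 4
  2 × C (aromatic): no H
  1 × C: no H
  1 × N: no H
  1 × S: 1 H
  Total hydrogens = 5.
Molecular formula: C7H5NS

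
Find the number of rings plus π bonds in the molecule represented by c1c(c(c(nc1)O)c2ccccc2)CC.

Molecular formula from the SMILES: C13H13NO.
DoU = (2C + 2 + N − H − X)/2 = (2·13 + 2 + 1 − 13 − 0)/2 = 16/2 = 8.
(Structurally: 2 ring(s) + 6 π bond(s) = 8.)

8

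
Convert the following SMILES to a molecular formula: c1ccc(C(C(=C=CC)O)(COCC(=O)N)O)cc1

C14H17NO4

Heavy atoms from the SMILES: 14 C, 1 N, 4 O.
Implicit hydrogens by atom environment:
  5 × C (aromatic): 1 H each → 5
  4 × C: no H
  2 × C: 2 H each → 4
  2 × O: 1 H each → 2
  2 × O: no H
  1 × C: 3 H
  1 × C: 1 H
  1 × C (aromatic): no H
  1 × N: 2 H
  Total hydrogens = 17.
Molecular formula: C14H17NO4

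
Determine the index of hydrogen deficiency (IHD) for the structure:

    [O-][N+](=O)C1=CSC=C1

4

Molecular formula from the SMILES: C4H3NO2S.
DoU = (2C + 2 + N − H − X)/2 = (2·4 + 2 + 1 − 3 − 0)/2 = 8/2 = 4.
(Structurally: 1 ring(s) + 3 π bond(s) = 4.)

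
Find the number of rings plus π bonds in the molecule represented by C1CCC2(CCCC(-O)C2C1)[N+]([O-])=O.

3

Molecular formula from the SMILES: C10H17NO3.
DoU = (2C + 2 + N − H − X)/2 = (2·10 + 2 + 1 − 17 − 0)/2 = 6/2 = 3.
(Structurally: 2 ring(s) + 1 π bond(s) = 3.)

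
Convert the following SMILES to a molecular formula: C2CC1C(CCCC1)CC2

Heavy atoms from the SMILES: 10 C.
Implicit hydrogens by atom environment:
  8 × C: 2 H each → 16
  2 × C: 1 H each → 2
  Total hydrogens = 18.
Molecular formula: C10H18

C10H18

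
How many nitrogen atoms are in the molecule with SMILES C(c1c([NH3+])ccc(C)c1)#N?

2

The symbol for nitrogen appears 2 times in the SMILES.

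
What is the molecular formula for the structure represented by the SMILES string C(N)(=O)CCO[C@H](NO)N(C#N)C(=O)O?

C6H10N4O5

Heavy atoms from the SMILES: 6 C, 4 N, 5 O.
Implicit hydrogens by atom environment:
  3 × C: no H
  3 × O: no H
  2 × C: 2 H each → 4
  2 × N: no H
  2 × O: 1 H each → 2
  1 × C: 1 H
  1 × N: 2 H
  1 × N: 1 H
  Total hydrogens = 10.
Molecular formula: C6H10N4O5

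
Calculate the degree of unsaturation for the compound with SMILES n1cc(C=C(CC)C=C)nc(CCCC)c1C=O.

Molecular formula from the SMILES: C15H20N2O.
DoU = (2C + 2 + N − H − X)/2 = (2·15 + 2 + 2 − 20 − 0)/2 = 14/2 = 7.
(Structurally: 1 ring(s) + 6 π bond(s) = 7.)

7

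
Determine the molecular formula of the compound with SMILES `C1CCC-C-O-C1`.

C6H12O

Heavy atoms from the SMILES: 6 C, 1 O.
Implicit hydrogens by atom environment:
  6 × C: 2 H each → 12
  1 × O: no H
  Total hydrogens = 12.
Molecular formula: C6H12O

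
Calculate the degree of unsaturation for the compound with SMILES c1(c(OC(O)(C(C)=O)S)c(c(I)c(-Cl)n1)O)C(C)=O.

Molecular formula from the SMILES: C10H9ClINO5S.
DoU = (2C + 2 + N − H − X)/2 = (2·10 + 2 + 1 − 9 − 2)/2 = 12/2 = 6.
(Structurally: 1 ring(s) + 5 π bond(s) = 6.)

6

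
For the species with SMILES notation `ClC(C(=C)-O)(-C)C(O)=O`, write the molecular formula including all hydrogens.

C5H7ClO3

Heavy atoms from the SMILES: 5 C, 1 Cl, 3 O.
Implicit hydrogens by atom environment:
  3 × C: no H
  2 × O: 1 H each → 2
  1 × C: 3 H
  1 × C: 2 H
  1 × Cl: no H
  1 × O: no H
  Total hydrogens = 7.
Molecular formula: C5H7ClO3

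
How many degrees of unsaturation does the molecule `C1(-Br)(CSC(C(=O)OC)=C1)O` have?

3

Molecular formula from the SMILES: C6H7BrO3S.
DoU = (2C + 2 + N − H − X)/2 = (2·6 + 2 + 0 − 7 − 1)/2 = 6/2 = 3.
(Structurally: 1 ring(s) + 2 π bond(s) = 3.)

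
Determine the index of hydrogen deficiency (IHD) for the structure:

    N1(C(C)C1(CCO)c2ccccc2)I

5

Molecular formula from the SMILES: C11H14INO.
DoU = (2C + 2 + N − H − X)/2 = (2·11 + 2 + 1 − 14 − 1)/2 = 10/2 = 5.
(Structurally: 2 ring(s) + 3 π bond(s) = 5.)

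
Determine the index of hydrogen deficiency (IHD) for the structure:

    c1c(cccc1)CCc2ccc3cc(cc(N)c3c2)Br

Molecular formula from the SMILES: C18H16BrN.
DoU = (2C + 2 + N − H − X)/2 = (2·18 + 2 + 1 − 16 − 1)/2 = 22/2 = 11.
(Structurally: 3 ring(s) + 8 π bond(s) = 11.)

11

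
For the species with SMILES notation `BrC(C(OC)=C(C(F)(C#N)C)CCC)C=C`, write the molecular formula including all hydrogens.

C12H17BrFNO

Heavy atoms from the SMILES: 1 Br, 12 C, 1 F, 1 N, 1 O.
Implicit hydrogens by atom environment:
  4 × C: no H
  3 × C: 3 H each → 9
  3 × C: 2 H each → 6
  2 × C: 1 H each → 2
  1 × Br: no H
  1 × F: no H
  1 × N: no H
  1 × O: no H
  Total hydrogens = 17.
Molecular formula: C12H17BrFNO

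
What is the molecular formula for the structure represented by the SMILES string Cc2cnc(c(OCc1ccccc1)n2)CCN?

C14H17N3O

Heavy atoms from the SMILES: 14 C, 3 N, 1 O.
Implicit hydrogens by atom environment:
  6 × C (aromatic): 1 H each → 6
  4 × C (aromatic): no H
  3 × C: 2 H each → 6
  2 × N (aromatic): no H
  1 × C: 3 H
  1 × N: 2 H
  1 × O: no H
  Total hydrogens = 17.
Molecular formula: C14H17N3O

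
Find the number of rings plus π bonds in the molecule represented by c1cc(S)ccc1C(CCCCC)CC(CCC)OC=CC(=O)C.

6

Molecular formula from the SMILES: C21H32O2S.
DoU = (2C + 2 + N − H − X)/2 = (2·21 + 2 + 0 − 32 − 0)/2 = 12/2 = 6.
(Structurally: 1 ring(s) + 5 π bond(s) = 6.)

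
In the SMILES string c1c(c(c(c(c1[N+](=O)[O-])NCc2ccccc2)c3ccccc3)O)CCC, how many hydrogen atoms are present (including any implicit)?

22

Hydrogens are implicit in SMILES; fill each atom to its normal valence:
  11 × C (aromatic): 1 H each → 11
  7 × C (aromatic): no H
  3 × C: 2 H each → 6
  1 × C: 3 H
  1 × N: 1 H
  1 × N (charge +1): no H
  1 × O: 1 H
  1 × O: no H
  1 × O (charge -1): no H
  Total hydrogens = 22.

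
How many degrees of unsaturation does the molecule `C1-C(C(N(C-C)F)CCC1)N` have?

1

Molecular formula from the SMILES: C8H17FN2.
DoU = (2C + 2 + N − H − X)/2 = (2·8 + 2 + 2 − 17 − 1)/2 = 2/2 = 1.
(Structurally: 1 ring(s) + 0 π bond(s) = 1.)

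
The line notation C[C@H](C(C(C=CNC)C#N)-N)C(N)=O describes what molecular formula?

C9H16N4O

Heavy atoms from the SMILES: 9 C, 4 N, 1 O.
Implicit hydrogens by atom environment:
  5 × C: 1 H each → 5
  2 × C: 3 H each → 6
  2 × C: no H
  2 × N: 2 H each → 4
  1 × N: 1 H
  1 × N: no H
  1 × O: no H
  Total hydrogens = 16.
Molecular formula: C9H16N4O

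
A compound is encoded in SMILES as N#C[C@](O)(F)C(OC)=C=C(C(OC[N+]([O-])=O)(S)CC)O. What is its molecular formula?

C10H13FN2O6S

Heavy atoms from the SMILES: 10 C, 1 F, 2 N, 6 O, 1 S.
Implicit hydrogens by atom environment:
  6 × C: no H
  3 × O: no H
  2 × C: 3 H each → 6
  2 × C: 2 H each → 4
  2 × O: 1 H each → 2
  1 × F: no H
  1 × N: no H
  1 × N (charge +1): no H
  1 × O (charge -1): no H
  1 × S: 1 H
  Total hydrogens = 13.
Molecular formula: C10H13FN2O6S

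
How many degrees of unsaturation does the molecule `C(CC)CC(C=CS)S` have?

Molecular formula from the SMILES: C7H14S2.
DoU = (2C + 2 + N − H − X)/2 = (2·7 + 2 + 0 − 14 − 0)/2 = 2/2 = 1.
(Structurally: 0 ring(s) + 1 π bond(s) = 1.)

1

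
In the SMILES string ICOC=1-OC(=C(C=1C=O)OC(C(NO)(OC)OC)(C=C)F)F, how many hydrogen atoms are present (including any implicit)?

Hydrogens are implicit in SMILES; fill each atom to its normal valence:
  5 × O: no H
  4 × C (aromatic): no H
  2 × C: 3 H each → 6
  2 × C: 2 H each → 4
  2 × C: 1 H each → 2
  2 × C: no H
  2 × F: no H
  1 × I: no H
  1 × N: 1 H
  1 × O: 1 H
  1 × O (aromatic): no H
  Total hydrogens = 14.

14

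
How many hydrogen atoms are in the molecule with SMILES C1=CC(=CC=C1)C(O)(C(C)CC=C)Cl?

15

Hydrogens are implicit in SMILES; fill each atom to its normal valence:
  5 × C (aromatic): 1 H each → 5
  2 × C: 2 H each → 4
  2 × C: 1 H each → 2
  1 × C: 3 H
  1 × C: no H
  1 × C (aromatic): no H
  1 × Cl: no H
  1 × O: 1 H
  Total hydrogens = 15.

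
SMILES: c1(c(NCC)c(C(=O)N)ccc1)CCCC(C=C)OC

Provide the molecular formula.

C16H24N2O2

Heavy atoms from the SMILES: 16 C, 2 N, 2 O.
Implicit hydrogens by atom environment:
  5 × C: 2 H each → 10
  3 × C (aromatic): 1 H each → 3
  3 × C (aromatic): no H
  2 × C: 3 H each → 6
  2 × C: 1 H each → 2
  2 × O: no H
  1 × C: no H
  1 × N: 2 H
  1 × N: 1 H
  Total hydrogens = 24.
Molecular formula: C16H24N2O2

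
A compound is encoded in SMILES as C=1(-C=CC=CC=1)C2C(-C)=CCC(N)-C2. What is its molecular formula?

C13H17N

Heavy atoms from the SMILES: 13 C, 1 N.
Implicit hydrogens by atom environment:
  5 × C (aromatic): 1 H each → 5
  3 × C: 1 H each → 3
  2 × C: 2 H each → 4
  1 × C: 3 H
  1 × C: no H
  1 × C (aromatic): no H
  1 × N: 2 H
  Total hydrogens = 17.
Molecular formula: C13H17N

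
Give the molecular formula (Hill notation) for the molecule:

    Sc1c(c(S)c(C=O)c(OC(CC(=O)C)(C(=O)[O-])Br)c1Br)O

C12H9Br2O6S2-

Heavy atoms from the SMILES: 2 Br, 12 C, 6 O, 2 S.
Implicit hydrogens by atom environment:
  6 × C (aromatic): no H
  4 × O: no H
  3 × C: no H
  2 × Br: no H
  2 × S: 1 H each → 2
  1 × C: 3 H
  1 × C: 2 H
  1 × C: 1 H
  1 × O: 1 H
  1 × O (charge -1): no H
  Total hydrogens = 9.
Net charge -1.
Molecular formula: C12H9Br2O6S2-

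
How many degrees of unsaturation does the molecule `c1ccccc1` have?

Molecular formula from the SMILES: C6H6.
DoU = (2C + 2 + N − H − X)/2 = (2·6 + 2 + 0 − 6 − 0)/2 = 8/2 = 4.
(Structurally: 1 ring(s) + 3 π bond(s) = 4.)

4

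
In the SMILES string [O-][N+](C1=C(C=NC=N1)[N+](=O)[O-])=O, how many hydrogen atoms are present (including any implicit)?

2

Hydrogens are implicit in SMILES; fill each atom to its normal valence:
  2 × C (aromatic): 1 H each → 2
  2 × C (aromatic): no H
  2 × N (aromatic): no H
  2 × N (charge +1): no H
  2 × O: no H
  2 × O (charge -1): no H
  Total hydrogens = 2.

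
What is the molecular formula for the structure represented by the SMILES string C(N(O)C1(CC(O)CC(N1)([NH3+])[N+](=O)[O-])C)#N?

C7H14N5O4+

Heavy atoms from the SMILES: 7 C, 5 N, 4 O.
Implicit hydrogens by atom environment:
  3 × C: no H
  2 × C: 2 H each → 4
  2 × N: no H
  2 × O: 1 H each → 2
  1 × C: 3 H
  1 × C: 1 H
  1 × N (charge +1): 3 H
  1 × N: 1 H
  1 × N (charge +1): no H
  1 × O: no H
  1 × O (charge -1): no H
  Total hydrogens = 14.
Net charge +1.
Molecular formula: C7H14N5O4+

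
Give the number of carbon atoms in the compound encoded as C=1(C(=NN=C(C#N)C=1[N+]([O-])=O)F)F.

The symbol for carbon appears 5 times in the SMILES.

5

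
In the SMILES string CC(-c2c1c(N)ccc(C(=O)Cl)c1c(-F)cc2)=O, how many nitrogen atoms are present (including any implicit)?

The symbol for nitrogen appears 1 time in the SMILES.

1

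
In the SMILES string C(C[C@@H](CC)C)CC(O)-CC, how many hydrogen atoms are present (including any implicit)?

22

Hydrogens are implicit in SMILES; fill each atom to its normal valence:
  5 × C: 2 H each → 10
  3 × C: 3 H each → 9
  2 × C: 1 H each → 2
  1 × O: 1 H
  Total hydrogens = 22.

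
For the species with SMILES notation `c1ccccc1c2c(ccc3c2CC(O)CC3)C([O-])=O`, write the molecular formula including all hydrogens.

C17H15O3-

Heavy atoms from the SMILES: 17 C, 3 O.
Implicit hydrogens by atom environment:
  7 × C (aromatic): 1 H each → 7
  5 × C (aromatic): no H
  3 × C: 2 H each → 6
  1 × C: 1 H
  1 × C: no H
  1 × O: 1 H
  1 × O: no H
  1 × O (charge -1): no H
  Total hydrogens = 15.
Net charge -1.
Molecular formula: C17H15O3-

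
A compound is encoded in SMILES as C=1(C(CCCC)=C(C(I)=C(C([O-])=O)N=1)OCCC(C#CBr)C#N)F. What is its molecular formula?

Heavy atoms from the SMILES: 1 Br, 16 C, 1 F, 1 I, 2 N, 3 O.
Implicit hydrogens by atom environment:
  5 × C: 2 H each → 10
  5 × C (aromatic): no H
  4 × C: no H
  2 × O: no H
  1 × Br: no H
  1 × C: 3 H
  1 × C: 1 H
  1 × F: no H
  1 × I: no H
  1 × N (aromatic): no H
  1 × N: no H
  1 × O (charge -1): no H
  Total hydrogens = 14.
Net charge -1.
Molecular formula: C16H14BrFIN2O3-

C16H14BrFIN2O3-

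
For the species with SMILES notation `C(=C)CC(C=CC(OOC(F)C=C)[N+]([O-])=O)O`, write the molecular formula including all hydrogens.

Heavy atoms from the SMILES: 10 C, 1 F, 1 N, 5 O.
Implicit hydrogens by atom environment:
  7 × C: 1 H each → 7
  3 × C: 2 H each → 6
  3 × O: no H
  1 × F: no H
  1 × N (charge +1): no H
  1 × O: 1 H
  1 × O (charge -1): no H
  Total hydrogens = 14.
Molecular formula: C10H14FNO5

C10H14FNO5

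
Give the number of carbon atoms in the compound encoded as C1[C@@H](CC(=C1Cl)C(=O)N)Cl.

The symbol for carbon appears 6 times in the SMILES. (Cl is a single chlorine, not C + l.)

6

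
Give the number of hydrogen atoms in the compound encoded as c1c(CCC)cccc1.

12

Hydrogens are implicit in SMILES; fill each atom to its normal valence:
  5 × C (aromatic): 1 H each → 5
  2 × C: 2 H each → 4
  1 × C: 3 H
  1 × C (aromatic): no H
  Total hydrogens = 12.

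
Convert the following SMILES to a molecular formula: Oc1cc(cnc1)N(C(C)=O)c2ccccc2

Heavy atoms from the SMILES: 13 C, 2 N, 2 O.
Implicit hydrogens by atom environment:
  8 × C (aromatic): 1 H each → 8
  3 × C (aromatic): no H
  1 × C: 3 H
  1 × C: no H
  1 × N (aromatic): no H
  1 × N: no H
  1 × O: 1 H
  1 × O: no H
  Total hydrogens = 12.
Molecular formula: C13H12N2O2

C13H12N2O2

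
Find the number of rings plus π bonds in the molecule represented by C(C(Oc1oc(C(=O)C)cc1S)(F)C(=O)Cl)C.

Molecular formula from the SMILES: C10H10ClFO4S.
DoU = (2C + 2 + N − H − X)/2 = (2·10 + 2 + 0 − 10 − 2)/2 = 10/2 = 5.
(Structurally: 1 ring(s) + 4 π bond(s) = 5.)

5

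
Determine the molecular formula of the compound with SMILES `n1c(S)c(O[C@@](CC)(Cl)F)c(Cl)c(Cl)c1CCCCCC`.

Heavy atoms from the SMILES: 14 C, 3 Cl, 1 F, 1 N, 1 O, 1 S.
Implicit hydrogens by atom environment:
  6 × C: 2 H each → 12
  5 × C (aromatic): no H
  3 × Cl: no H
  2 × C: 3 H each → 6
  1 × C: no H
  1 × F: no H
  1 × N (aromatic): no H
  1 × O: no H
  1 × S: 1 H
  Total hydrogens = 19.
Molecular formula: C14H19Cl3FNOS

C14H19Cl3FNOS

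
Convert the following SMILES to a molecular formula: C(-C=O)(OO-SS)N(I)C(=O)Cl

C3H3ClINO4S2

Heavy atoms from the SMILES: 3 C, 1 Cl, 1 I, 1 N, 4 O, 2 S.
Implicit hydrogens by atom environment:
  4 × O: no H
  2 × C: 1 H each → 2
  1 × C: no H
  1 × Cl: no H
  1 × I: no H
  1 × N: no H
  1 × S: 1 H
  1 × S: no H
  Total hydrogens = 3.
Molecular formula: C3H3ClINO4S2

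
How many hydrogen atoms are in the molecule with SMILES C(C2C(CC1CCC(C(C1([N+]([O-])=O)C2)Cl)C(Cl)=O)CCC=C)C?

Hydrogens are implicit in SMILES; fill each atom to its normal valence:
  8 × C: 2 H each → 16
  6 × C: 1 H each → 6
  2 × C: no H
  2 × Cl: no H
  2 × O: no H
  1 × C: 3 H
  1 × N (charge +1): no H
  1 × O (charge -1): no H
  Total hydrogens = 25.

25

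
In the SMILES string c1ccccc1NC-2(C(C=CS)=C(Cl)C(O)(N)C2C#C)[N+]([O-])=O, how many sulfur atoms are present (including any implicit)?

The symbol for sulfur appears 1 time in the SMILES.

1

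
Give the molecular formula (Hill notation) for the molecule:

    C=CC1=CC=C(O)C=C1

Heavy atoms from the SMILES: 8 C, 1 O.
Implicit hydrogens by atom environment:
  4 × C (aromatic): 1 H each → 4
  2 × C (aromatic): no H
  1 × C: 2 H
  1 × C: 1 H
  1 × O: 1 H
  Total hydrogens = 8.
Molecular formula: C8H8O

C8H8O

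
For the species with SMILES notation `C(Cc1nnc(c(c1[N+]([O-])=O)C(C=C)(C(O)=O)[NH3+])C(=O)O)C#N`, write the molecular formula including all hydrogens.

Heavy atoms from the SMILES: 12 C, 5 N, 6 O.
Implicit hydrogens by atom environment:
  4 × C (aromatic): no H
  4 × C: no H
  3 × C: 2 H each → 6
  3 × O: no H
  2 × N (aromatic): no H
  2 × O: 1 H each → 2
  1 × C: 1 H
  1 × N (charge +1): 3 H
  1 × N (charge +1): no H
  1 × N: no H
  1 × O (charge -1): no H
  Total hydrogens = 12.
Net charge +1.
Molecular formula: C12H12N5O6+

C12H12N5O6+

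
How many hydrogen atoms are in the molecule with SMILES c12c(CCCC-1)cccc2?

Hydrogens are implicit in SMILES; fill each atom to its normal valence:
  4 × C: 2 H each → 8
  4 × C (aromatic): 1 H each → 4
  2 × C (aromatic): no H
  Total hydrogens = 12.

12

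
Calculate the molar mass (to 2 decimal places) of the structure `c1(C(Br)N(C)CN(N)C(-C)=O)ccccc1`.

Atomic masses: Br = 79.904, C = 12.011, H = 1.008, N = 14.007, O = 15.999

286.17

Molecular formula: C11H16BrN3O.
M = 1×79.904 + 11×12.011 + 16×1.008 + 3×14.007 + 1×15.999 = 286.17 g/mol.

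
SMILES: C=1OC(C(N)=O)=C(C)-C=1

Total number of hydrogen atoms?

Hydrogens are implicit in SMILES; fill each atom to its normal valence:
  2 × C (aromatic): 1 H each → 2
  2 × C (aromatic): no H
  1 × C: 3 H
  1 × C: no H
  1 × N: 2 H
  1 × O (aromatic): no H
  1 × O: no H
  Total hydrogens = 7.

7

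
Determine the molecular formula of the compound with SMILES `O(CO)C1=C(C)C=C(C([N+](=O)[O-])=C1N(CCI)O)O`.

Heavy atoms from the SMILES: 10 C, 1 I, 2 N, 6 O.
Implicit hydrogens by atom environment:
  5 × C (aromatic): no H
  3 × C: 2 H each → 6
  3 × O: 1 H each → 3
  2 × O: no H
  1 × C: 3 H
  1 × C (aromatic): 1 H
  1 × I: no H
  1 × N (charge +1): no H
  1 × N: no H
  1 × O (charge -1): no H
  Total hydrogens = 13.
Molecular formula: C10H13IN2O6

C10H13IN2O6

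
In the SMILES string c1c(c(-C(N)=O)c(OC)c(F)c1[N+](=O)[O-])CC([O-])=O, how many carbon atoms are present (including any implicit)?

The symbol for carbon appears 10 times in the SMILES. Lowercase c denotes aromatic carbon and counts toward C.

10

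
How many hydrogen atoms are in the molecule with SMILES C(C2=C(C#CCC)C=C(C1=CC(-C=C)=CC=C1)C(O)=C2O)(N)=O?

Hydrogens are implicit in SMILES; fill each atom to its normal valence:
  7 × C (aromatic): no H
  5 × C (aromatic): 1 H each → 5
  3 × C: no H
  2 × C: 2 H each → 4
  2 × O: 1 H each → 2
  1 × C: 3 H
  1 × C: 1 H
  1 × N: 2 H
  1 × O: no H
  Total hydrogens = 17.

17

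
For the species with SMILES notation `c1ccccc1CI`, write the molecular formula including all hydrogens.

Heavy atoms from the SMILES: 7 C, 1 I.
Implicit hydrogens by atom environment:
  5 × C (aromatic): 1 H each → 5
  1 × C: 2 H
  1 × C (aromatic): no H
  1 × I: no H
  Total hydrogens = 7.
Molecular formula: C7H7I

C7H7I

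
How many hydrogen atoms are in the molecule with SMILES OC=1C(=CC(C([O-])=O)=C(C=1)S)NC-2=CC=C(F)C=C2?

9

Hydrogens are implicit in SMILES; fill each atom to its normal valence:
  6 × C (aromatic): 1 H each → 6
  6 × C (aromatic): no H
  1 × C: no H
  1 × F: no H
  1 × N: 1 H
  1 × O: 1 H
  1 × O: no H
  1 × O (charge -1): no H
  1 × S: 1 H
  Total hydrogens = 9.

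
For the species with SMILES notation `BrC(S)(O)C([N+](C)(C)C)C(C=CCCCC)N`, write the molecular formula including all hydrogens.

Heavy atoms from the SMILES: 1 Br, 12 C, 2 N, 1 O, 1 S.
Implicit hydrogens by atom environment:
  4 × C: 3 H each → 12
  4 × C: 1 H each → 4
  3 × C: 2 H each → 6
  1 × Br: no H
  1 × C: no H
  1 × N: 2 H
  1 × N (charge +1): no H
  1 × O: 1 H
  1 × S: 1 H
  Total hydrogens = 26.
Net charge +1.
Molecular formula: C12H26BrN2OS+

C12H26BrN2OS+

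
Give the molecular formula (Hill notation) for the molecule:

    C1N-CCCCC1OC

C7H15NO

Heavy atoms from the SMILES: 7 C, 1 N, 1 O.
Implicit hydrogens by atom environment:
  5 × C: 2 H each → 10
  1 × C: 3 H
  1 × C: 1 H
  1 × N: 1 H
  1 × O: no H
  Total hydrogens = 15.
Molecular formula: C7H15NO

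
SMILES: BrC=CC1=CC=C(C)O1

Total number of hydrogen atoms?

Hydrogens are implicit in SMILES; fill each atom to its normal valence:
  2 × C (aromatic): 1 H each → 2
  2 × C: 1 H each → 2
  2 × C (aromatic): no H
  1 × Br: no H
  1 × C: 3 H
  1 × O (aromatic): no H
  Total hydrogens = 7.

7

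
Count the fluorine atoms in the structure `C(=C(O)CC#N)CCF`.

The symbol for fluorine appears 1 time in the SMILES.

1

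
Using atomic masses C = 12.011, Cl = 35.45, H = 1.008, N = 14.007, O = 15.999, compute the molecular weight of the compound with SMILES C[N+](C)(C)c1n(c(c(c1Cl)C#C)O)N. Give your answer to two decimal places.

214.67

Molecular formula: C9H13ClN3O+.
M = 9×12.011 + 1×35.45 + 13×1.008 + 3×14.007 + 1×15.999 = 214.67 g/mol.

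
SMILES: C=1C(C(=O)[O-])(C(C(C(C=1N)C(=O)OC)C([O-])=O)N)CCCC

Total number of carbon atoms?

14

The symbol for carbon appears 14 times in the SMILES.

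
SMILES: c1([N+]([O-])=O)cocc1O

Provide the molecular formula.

Heavy atoms from the SMILES: 4 C, 1 N, 4 O.
Implicit hydrogens by atom environment:
  2 × C (aromatic): 1 H each → 2
  2 × C (aromatic): no H
  1 × N (charge +1): no H
  1 × O: 1 H
  1 × O (aromatic): no H
  1 × O: no H
  1 × O (charge -1): no H
  Total hydrogens = 3.
Molecular formula: C4H3NO4

C4H3NO4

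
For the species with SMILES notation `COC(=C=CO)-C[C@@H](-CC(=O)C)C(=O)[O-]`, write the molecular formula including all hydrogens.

Heavy atoms from the SMILES: 10 C, 5 O.
Implicit hydrogens by atom environment:
  4 × C: no H
  3 × O: no H
  2 × C: 3 H each → 6
  2 × C: 2 H each → 4
  2 × C: 1 H each → 2
  1 × O: 1 H
  1 × O (charge -1): no H
  Total hydrogens = 13.
Net charge -1.
Molecular formula: C10H13O5-

C10H13O5-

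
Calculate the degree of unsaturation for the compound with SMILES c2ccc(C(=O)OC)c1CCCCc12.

6

Molecular formula from the SMILES: C12H14O2.
DoU = (2C + 2 + N − H − X)/2 = (2·12 + 2 + 0 − 14 − 0)/2 = 12/2 = 6.
(Structurally: 2 ring(s) + 4 π bond(s) = 6.)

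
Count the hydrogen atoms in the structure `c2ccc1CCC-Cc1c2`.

12

Hydrogens are implicit in SMILES; fill each atom to its normal valence:
  4 × C: 2 H each → 8
  4 × C (aromatic): 1 H each → 4
  2 × C (aromatic): no H
  Total hydrogens = 12.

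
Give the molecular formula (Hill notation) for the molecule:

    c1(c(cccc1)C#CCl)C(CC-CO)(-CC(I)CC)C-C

Heavy atoms from the SMILES: 18 C, 1 Cl, 1 I, 1 O.
Implicit hydrogens by atom environment:
  6 × C: 2 H each → 12
  4 × C (aromatic): 1 H each → 4
  3 × C: no H
  2 × C: 3 H each → 6
  2 × C (aromatic): no H
  1 × C: 1 H
  1 × Cl: no H
  1 × I: no H
  1 × O: 1 H
  Total hydrogens = 24.
Molecular formula: C18H24ClIO

C18H24ClIO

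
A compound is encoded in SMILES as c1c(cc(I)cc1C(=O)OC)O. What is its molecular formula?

Heavy atoms from the SMILES: 8 C, 1 I, 3 O.
Implicit hydrogens by atom environment:
  3 × C (aromatic): 1 H each → 3
  3 × C (aromatic): no H
  2 × O: no H
  1 × C: 3 H
  1 × C: no H
  1 × I: no H
  1 × O: 1 H
  Total hydrogens = 7.
Molecular formula: C8H7IO3

C8H7IO3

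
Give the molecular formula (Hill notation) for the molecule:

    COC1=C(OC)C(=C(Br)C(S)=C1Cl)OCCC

C11H14BrClO3S

Heavy atoms from the SMILES: 1 Br, 11 C, 1 Cl, 3 O, 1 S.
Implicit hydrogens by atom environment:
  6 × C (aromatic): no H
  3 × C: 3 H each → 9
  3 × O: no H
  2 × C: 2 H each → 4
  1 × Br: no H
  1 × Cl: no H
  1 × S: 1 H
  Total hydrogens = 14.
Molecular formula: C11H14BrClO3S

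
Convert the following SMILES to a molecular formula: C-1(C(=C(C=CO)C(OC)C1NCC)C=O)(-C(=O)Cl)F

Heavy atoms from the SMILES: 12 C, 1 Cl, 1 F, 1 N, 4 O.
Implicit hydrogens by atom environment:
  5 × C: 1 H each → 5
  4 × C: no H
  3 × O: no H
  2 × C: 3 H each → 6
  1 × C: 2 H
  1 × Cl: no H
  1 × F: no H
  1 × N: 1 H
  1 × O: 1 H
  Total hydrogens = 15.
Molecular formula: C12H15ClFNO4

C12H15ClFNO4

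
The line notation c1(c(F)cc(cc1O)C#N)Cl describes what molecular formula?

C7H3ClFNO

Heavy atoms from the SMILES: 7 C, 1 Cl, 1 F, 1 N, 1 O.
Implicit hydrogens by atom environment:
  4 × C (aromatic): no H
  2 × C (aromatic): 1 H each → 2
  1 × C: no H
  1 × Cl: no H
  1 × F: no H
  1 × N: no H
  1 × O: 1 H
  Total hydrogens = 3.
Molecular formula: C7H3ClFNO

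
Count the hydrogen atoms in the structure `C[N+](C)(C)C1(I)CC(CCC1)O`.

Hydrogens are implicit in SMILES; fill each atom to its normal valence:
  4 × C: 2 H each → 8
  3 × C: 3 H each → 9
  1 × C: 1 H
  1 × C: no H
  1 × I: no H
  1 × N (charge +1): no H
  1 × O: 1 H
  Total hydrogens = 19.

19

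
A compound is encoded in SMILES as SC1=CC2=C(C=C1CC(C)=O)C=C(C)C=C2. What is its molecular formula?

C14H14OS

Heavy atoms from the SMILES: 14 C, 1 O, 1 S.
Implicit hydrogens by atom environment:
  5 × C (aromatic): 1 H each → 5
  5 × C (aromatic): no H
  2 × C: 3 H each → 6
  1 × C: 2 H
  1 × C: no H
  1 × O: no H
  1 × S: 1 H
  Total hydrogens = 14.
Molecular formula: C14H14OS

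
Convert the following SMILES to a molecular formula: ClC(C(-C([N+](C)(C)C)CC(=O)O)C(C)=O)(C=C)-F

Heavy atoms from the SMILES: 12 C, 1 Cl, 1 F, 1 N, 3 O.
Implicit hydrogens by atom environment:
  4 × C: 3 H each → 12
  3 × C: 1 H each → 3
  3 × C: no H
  2 × C: 2 H each → 4
  2 × O: no H
  1 × Cl: no H
  1 × F: no H
  1 × N (charge +1): no H
  1 × O: 1 H
  Total hydrogens = 20.
Net charge +1.
Molecular formula: C12H20ClFNO3+

C12H20ClFNO3+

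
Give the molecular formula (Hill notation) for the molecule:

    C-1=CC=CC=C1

Heavy atoms from the SMILES: 6 C.
Implicit hydrogens by atom environment:
  6 × C (aromatic): 1 H each → 6
  Total hydrogens = 6.
Molecular formula: C6H6

C6H6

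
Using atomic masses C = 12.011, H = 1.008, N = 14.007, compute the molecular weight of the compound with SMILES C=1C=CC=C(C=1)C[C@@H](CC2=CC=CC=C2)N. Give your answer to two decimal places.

211.31

Molecular formula: C15H17N.
M = 15×12.011 + 17×1.008 + 1×14.007 = 211.31 g/mol.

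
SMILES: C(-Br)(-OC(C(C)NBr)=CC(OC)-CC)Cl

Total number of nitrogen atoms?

The symbol for nitrogen appears 1 time in the SMILES.

1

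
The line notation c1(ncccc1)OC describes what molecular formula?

C6H7NO

Heavy atoms from the SMILES: 6 C, 1 N, 1 O.
Implicit hydrogens by atom environment:
  4 × C (aromatic): 1 H each → 4
  1 × C: 3 H
  1 × C (aromatic): no H
  1 × N (aromatic): no H
  1 × O: no H
  Total hydrogens = 7.
Molecular formula: C6H7NO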